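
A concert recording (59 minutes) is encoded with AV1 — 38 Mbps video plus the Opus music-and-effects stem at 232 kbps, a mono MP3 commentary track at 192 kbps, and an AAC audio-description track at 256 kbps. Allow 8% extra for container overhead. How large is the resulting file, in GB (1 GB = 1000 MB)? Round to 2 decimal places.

18.49 GB

59 min = 3540 s
Audio total: 232 + 192 + 256 = 680 kbps = 0.680 Mbps.
Total bitrate: 38 + 0.680 = 38.680 Mbps.
Stream data: 38.680 Mbps × 3540 s = 136927.2 Mb.
With 8% container overhead: ×1.08.
147,881 Mb ÷ 8 = 18,485 MB → 18.49 GB.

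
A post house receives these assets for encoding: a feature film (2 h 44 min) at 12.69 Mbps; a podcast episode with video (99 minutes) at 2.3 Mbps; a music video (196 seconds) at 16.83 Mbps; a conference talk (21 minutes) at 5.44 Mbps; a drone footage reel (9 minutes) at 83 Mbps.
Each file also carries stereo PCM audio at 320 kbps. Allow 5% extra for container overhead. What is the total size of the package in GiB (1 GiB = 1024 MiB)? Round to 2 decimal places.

Audio: 320 kbps = 0.320 Mbps.
feature film: 13.010 Mbps × 9840 s × 1.05 = 134419.3 Mb
podcast episode with video: 2.620 Mbps × 5940 s × 1.05 = 16340.9 Mb
music video: 17.150 Mbps × 196 s × 1.05 = 3529.5 Mb
conference talk: 5.760 Mbps × 1260 s × 1.05 = 7620.5 Mb
drone footage reel: 83.320 Mbps × 540 s × 1.05 = 47242.4 Mb
Total: 209152.6 Mb = 26144.1 MB.
= 24.35 GiB.

24.35 GiB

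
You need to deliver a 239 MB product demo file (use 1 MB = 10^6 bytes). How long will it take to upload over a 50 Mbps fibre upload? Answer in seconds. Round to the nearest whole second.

38 seconds

File: 239 MB = 1912.0 Mb.
At 50 Mbps: 1912.0 / 50 = 38.2 s ≈ 38.2 seconds.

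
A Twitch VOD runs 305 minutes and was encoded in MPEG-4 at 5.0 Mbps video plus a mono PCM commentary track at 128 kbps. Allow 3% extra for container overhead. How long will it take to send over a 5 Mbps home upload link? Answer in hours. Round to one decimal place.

305 min = 18300 s
Audio: 128 kbps = 0.128 Mbps.
Total bitrate: 5.128 Mbps.
File: 5.128 Mbps × 18300 s = 93842.4 Mb.
With 3% container overhead: ×1.03. → 96657.7 Mb.
At 5 Mbps: 96657.7 / 5 = 19331.5 s ≈ 5.37 hours.

5.4 hours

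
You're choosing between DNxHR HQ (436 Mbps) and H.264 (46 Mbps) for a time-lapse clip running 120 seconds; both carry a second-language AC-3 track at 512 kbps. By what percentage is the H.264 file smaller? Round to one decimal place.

89.3%

Audio: 512 kbps = 0.512 Mbps.
DNxHR HQ: 436.512 Mbps × 120 s = 52381.4 Mb = 6.548 GB.
H.264: 46.512 Mbps × 120 s = 5581.4 Mb = 0.698 GB.
Reduction: (1 − 0.698/6.548) × 100 = 89.34%.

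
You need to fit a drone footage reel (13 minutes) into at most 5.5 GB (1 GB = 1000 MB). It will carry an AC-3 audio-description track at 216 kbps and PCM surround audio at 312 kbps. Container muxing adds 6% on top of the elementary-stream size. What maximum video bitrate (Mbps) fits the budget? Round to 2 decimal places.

Budget: 5.5 GB = 44000.0 Mb.
Stream payload after overhead: 44000.0 / 1.06 = 41509.4 Mb.
13 min = 780 s
Total bitrate budget: 41509.4 Mb / 780 s = 53.217 Mbps.
Audio total: 216 + 312 = 528 kbps = 0.528 Mbps.
Video: 53.217 − 0.528 = 52.689 Mbps.

52.69 Mbps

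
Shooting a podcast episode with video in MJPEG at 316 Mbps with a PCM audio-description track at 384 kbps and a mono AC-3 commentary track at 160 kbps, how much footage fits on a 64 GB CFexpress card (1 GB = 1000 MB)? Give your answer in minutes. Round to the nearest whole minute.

27 minutes

Audio total: 384 + 160 = 544 kbps = 0.544 Mbps.
Total bitrate: 316 + 0.544 = 316.544 Mbps.
Capacity: 64 GB = 512,000 Mb.
Recording time: 512,000 / 316.544 = 1,617 s ≈ 27.0 minutes.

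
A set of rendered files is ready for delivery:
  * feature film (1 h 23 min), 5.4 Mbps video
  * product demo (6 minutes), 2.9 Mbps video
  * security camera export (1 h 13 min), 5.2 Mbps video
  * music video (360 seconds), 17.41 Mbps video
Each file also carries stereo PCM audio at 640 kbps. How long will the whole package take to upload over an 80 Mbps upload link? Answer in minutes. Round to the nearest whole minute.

13 minutes

Audio: 640 kbps = 0.640 Mbps.
feature film: 6.040 Mbps × 4980 s = 30079.2 Mb
product demo: 3.540 Mbps × 360 s = 1274.4 Mb
security camera export: 5.840 Mbps × 4380 s = 25579.2 Mb
music video: 18.050 Mbps × 360 s = 6498.0 Mb
Total: 63430.8 Mb = 7928.9 MB.
At 80 Mbps: 63430.8 / 80 = 793 s ≈ 13.2 minutes.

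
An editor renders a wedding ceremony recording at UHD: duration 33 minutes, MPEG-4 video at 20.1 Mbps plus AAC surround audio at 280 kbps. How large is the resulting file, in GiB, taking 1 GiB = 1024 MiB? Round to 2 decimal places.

33 min = 1980 s
Audio: 280 kbps = 0.280 Mbps.
Total bitrate: 20.1 + 0.280 = 20.380 Mbps.
Stream data: 20.380 Mbps × 1980 s = 40352.4 Mb.
40,352 Mb = 5,044,050,000 bytes ÷ 1,073,741,824 = 4.698 GiB.

4.70 GiB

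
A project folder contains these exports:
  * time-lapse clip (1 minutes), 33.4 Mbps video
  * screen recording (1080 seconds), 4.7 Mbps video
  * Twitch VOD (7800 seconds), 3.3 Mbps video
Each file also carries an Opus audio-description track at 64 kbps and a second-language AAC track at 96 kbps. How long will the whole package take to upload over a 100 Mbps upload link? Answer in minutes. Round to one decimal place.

Audio total: 64 + 96 = 160 kbps = 0.160 Mbps.
time-lapse clip: 33.560 Mbps × 60 s = 2013.6 Mb
screen recording: 4.860 Mbps × 1080 s = 5248.8 Mb
Twitch VOD: 3.460 Mbps × 7800 s = 26988.0 Mb
Total: 34250.4 Mb = 4281.3 MB.
At 100 Mbps: 34250.4 / 100 = 343 s ≈ 5.71 minutes.

5.7 minutes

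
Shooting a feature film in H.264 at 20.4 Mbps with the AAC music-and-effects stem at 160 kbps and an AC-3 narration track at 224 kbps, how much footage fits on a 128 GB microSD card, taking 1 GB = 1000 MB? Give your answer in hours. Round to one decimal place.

13.7 hours

Audio total: 160 + 224 = 384 kbps = 0.384 Mbps.
Total bitrate: 20.4 + 0.384 = 20.784 Mbps.
Capacity: 128 GB = 1,024,000 Mb.
Recording time: 1,024,000 / 20.784 = 49,269 s ≈ 13.7 hours.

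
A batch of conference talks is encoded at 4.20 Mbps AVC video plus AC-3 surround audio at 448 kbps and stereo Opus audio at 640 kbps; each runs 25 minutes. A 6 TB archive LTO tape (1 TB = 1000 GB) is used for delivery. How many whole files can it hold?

6051

25 min = 1500 s
Audio total: 448 + 640 = 1088 kbps = 1.088 Mbps.
Total bitrate: 5.288 Mbps.
Per item: 5.288 Mbps × 1500 s = 7,932 Mb = 991.5 MB.
Capacity: 6 TB = 48,000,000 Mb; 6051.44 items → 6051 complete.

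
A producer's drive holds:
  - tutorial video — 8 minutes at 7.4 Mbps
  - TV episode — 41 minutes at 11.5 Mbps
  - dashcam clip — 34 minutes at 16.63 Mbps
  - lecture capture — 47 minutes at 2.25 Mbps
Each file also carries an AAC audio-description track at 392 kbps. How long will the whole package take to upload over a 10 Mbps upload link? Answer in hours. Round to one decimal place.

Audio: 392 kbps = 0.392 Mbps.
tutorial video: 7.792 Mbps × 480 s = 3740.2 Mb
TV episode: 11.892 Mbps × 2460 s = 29254.3 Mb
dashcam clip: 17.022 Mbps × 2040 s = 34724.9 Mb
lecture capture: 2.642 Mbps × 2820 s = 7450.4 Mb
Total: 75169.8 Mb = 9396.2 MB.
At 10 Mbps: 75169.8 / 10 = 7517 s ≈ 2.09 hours.

2.1 hours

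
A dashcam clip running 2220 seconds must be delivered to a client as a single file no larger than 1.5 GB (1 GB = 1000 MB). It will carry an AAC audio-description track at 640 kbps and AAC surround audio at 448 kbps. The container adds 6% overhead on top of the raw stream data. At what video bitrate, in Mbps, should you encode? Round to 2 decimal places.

Budget: 1.5 GB = 12000.0 Mb.
Stream payload after overhead: 12000.0 / 1.06 = 11320.8 Mb.
Total bitrate budget: 11320.8 Mb / 2220 s = 5.099 Mbps.
Audio total: 640 + 448 = 1088 kbps = 1.088 Mbps.
Video: 5.099 − 1.088 = 4.011 Mbps.

4.01 Mbps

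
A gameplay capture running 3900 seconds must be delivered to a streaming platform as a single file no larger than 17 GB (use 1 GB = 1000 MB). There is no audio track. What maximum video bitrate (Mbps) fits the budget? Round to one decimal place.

34.9 Mbps

Budget: 17 GB = 136000.0 Mb.
Total bitrate budget: 136000.0 Mb / 3900 s = 34.872 Mbps.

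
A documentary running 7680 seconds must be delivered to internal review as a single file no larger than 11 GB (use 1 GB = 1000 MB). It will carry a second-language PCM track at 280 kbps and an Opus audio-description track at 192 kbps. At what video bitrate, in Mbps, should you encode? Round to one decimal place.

11.0 Mbps

Budget: 11 GB = 88000.0 Mb.
Total bitrate budget: 88000.0 Mb / 7680 s = 11.458 Mbps.
Audio total: 280 + 192 = 472 kbps = 0.472 Mbps.
Video: 11.458 − 0.472 = 10.986 Mbps.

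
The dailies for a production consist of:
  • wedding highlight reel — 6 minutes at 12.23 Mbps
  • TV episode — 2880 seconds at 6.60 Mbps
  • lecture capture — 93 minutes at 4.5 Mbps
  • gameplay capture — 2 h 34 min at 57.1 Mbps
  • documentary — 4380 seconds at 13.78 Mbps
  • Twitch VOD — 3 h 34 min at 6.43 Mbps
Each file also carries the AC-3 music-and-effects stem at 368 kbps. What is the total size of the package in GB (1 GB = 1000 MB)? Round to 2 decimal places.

91.50 GB

Audio: 368 kbps = 0.368 Mbps.
wedding highlight reel: 12.598 Mbps × 360 s = 4535.3 Mb
TV episode: 6.968 Mbps × 2880 s = 20067.8 Mb
lecture capture: 4.868 Mbps × 5580 s = 27163.4 Mb
gameplay capture: 57.468 Mbps × 9240 s = 531004.3 Mb
documentary: 14.148 Mbps × 4380 s = 61968.2 Mb
Twitch VOD: 6.798 Mbps × 12840 s = 87286.3 Mb
Total: 732025.4 Mb = 91503.2 MB.
= 91.50 GB.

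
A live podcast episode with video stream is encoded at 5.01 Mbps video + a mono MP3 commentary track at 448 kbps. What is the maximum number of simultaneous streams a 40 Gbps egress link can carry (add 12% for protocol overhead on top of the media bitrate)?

6543

Audio: 448 kbps = 0.448 Mbps.
Per-viewer media rate: 5.458 Mbps.
On the wire with 12% overhead: 6.113 Mbps.
40 Gbps = 40,000 Mbps; 40,000 / 6.113 = 6543.47 → 6543 viewers.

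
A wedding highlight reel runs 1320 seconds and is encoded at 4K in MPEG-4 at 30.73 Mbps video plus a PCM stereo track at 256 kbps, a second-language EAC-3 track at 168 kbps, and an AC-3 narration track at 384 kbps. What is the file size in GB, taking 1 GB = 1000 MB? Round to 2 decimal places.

5.20 GB

Audio total: 256 + 168 + 384 = 808 kbps = 0.808 Mbps.
Total bitrate: 30.73 + 0.808 = 31.538 Mbps.
Stream data: 31.538 Mbps × 1320 s = 41630.2 Mb.
41,630 Mb ÷ 8 = 5,204 MB → 5.204 GB.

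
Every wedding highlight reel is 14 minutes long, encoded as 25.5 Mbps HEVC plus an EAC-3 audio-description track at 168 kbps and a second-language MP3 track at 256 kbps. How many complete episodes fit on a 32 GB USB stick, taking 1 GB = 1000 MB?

14 min = 840 s
Audio total: 168 + 256 = 424 kbps = 0.424 Mbps.
Total bitrate: 25.924 Mbps.
Per item: 25.924 Mbps × 840 s = 21,776 Mb = 2,722 MB.
Capacity: 32 GB = 256,000 Mb; 11.76 items → 11 complete.

11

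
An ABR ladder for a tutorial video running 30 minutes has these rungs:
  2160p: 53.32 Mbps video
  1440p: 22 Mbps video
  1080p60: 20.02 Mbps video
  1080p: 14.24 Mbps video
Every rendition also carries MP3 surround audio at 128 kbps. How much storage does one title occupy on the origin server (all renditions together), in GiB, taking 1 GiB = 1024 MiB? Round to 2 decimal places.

23.07 GiB

30 min = 1800 s
Audio: 128 kbps = 0.128 Mbps.
Sum of rendition bitrates: (53.32+0.128) + (22+0.128) + (20.02+0.128) + (14.24+0.128) = 110.092 Mbps.
× 1800 s = 198,166 Mb = 24,771 MB = 23.07 GiB.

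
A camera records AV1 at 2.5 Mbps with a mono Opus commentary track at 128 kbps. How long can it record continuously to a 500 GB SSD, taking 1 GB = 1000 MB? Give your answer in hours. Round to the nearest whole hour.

Audio: 128 kbps = 0.128 Mbps.
Total bitrate: 2.5 + 0.128 = 2.628 Mbps.
Capacity: 500 GB = 4,000,000 Mb.
Recording time: 4,000,000 / 2.628 = 1,522,070 s ≈ 423 hours.

423 hours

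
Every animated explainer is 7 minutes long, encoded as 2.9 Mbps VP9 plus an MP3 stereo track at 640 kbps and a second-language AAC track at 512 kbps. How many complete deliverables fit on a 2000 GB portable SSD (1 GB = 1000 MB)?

9401

7 min = 420 s
Audio total: 640 + 512 = 1152 kbps = 1.152 Mbps.
Total bitrate: 4.052 Mbps.
Per item: 4.052 Mbps × 420 s = 1,702 Mb = 212.7 MB.
Capacity: 2000 GB = 16,000,000 Mb; 9401.59 items → 9401 complete.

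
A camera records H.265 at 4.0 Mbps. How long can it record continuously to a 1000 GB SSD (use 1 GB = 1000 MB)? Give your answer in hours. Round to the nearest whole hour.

556 hours

Capacity: 1000 GB = 8,000,000 Mb.
Recording time: 8,000,000 / 4.000 = 2,000,000 s ≈ 556 hours.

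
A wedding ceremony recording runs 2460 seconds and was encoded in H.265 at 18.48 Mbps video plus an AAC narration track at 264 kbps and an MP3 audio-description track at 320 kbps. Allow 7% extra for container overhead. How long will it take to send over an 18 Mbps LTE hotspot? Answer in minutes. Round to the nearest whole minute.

46 minutes

Audio total: 264 + 320 = 584 kbps = 0.584 Mbps.
Total bitrate: 19.064 Mbps.
File: 19.064 Mbps × 2460 s = 46897.4 Mb.
With 7% container overhead: ×1.07. → 50180.3 Mb.
At 18 Mbps: 50180.3 / 18 = 2787.8 s ≈ 46.5 minutes.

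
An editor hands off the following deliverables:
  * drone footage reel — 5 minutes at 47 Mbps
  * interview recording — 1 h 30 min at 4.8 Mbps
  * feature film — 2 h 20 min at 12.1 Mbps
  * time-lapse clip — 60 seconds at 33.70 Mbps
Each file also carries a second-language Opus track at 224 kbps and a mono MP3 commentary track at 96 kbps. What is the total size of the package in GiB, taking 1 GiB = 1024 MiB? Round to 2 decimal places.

17.25 GiB

Audio total: 224 + 96 = 320 kbps = 0.320 Mbps.
drone footage reel: 47.320 Mbps × 300 s = 14196.0 Mb
interview recording: 5.120 Mbps × 5400 s = 27648.0 Mb
feature film: 12.420 Mbps × 8400 s = 104328.0 Mb
time-lapse clip: 34.020 Mbps × 60 s = 2041.2 Mb
Total: 148213.2 Mb = 18526.7 MB.
= 17.25 GiB.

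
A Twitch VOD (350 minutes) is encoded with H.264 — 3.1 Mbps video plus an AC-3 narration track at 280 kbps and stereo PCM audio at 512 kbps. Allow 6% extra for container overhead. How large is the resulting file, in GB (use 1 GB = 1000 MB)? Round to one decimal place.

350 min = 21000 s
Audio total: 280 + 512 = 792 kbps = 0.792 Mbps.
Total bitrate: 3.1 + 0.792 = 3.892 Mbps.
Stream data: 3.892 Mbps × 21000 s = 81732.0 Mb.
With 6% container overhead: ×1.06.
86,636 Mb ÷ 8 = 10,829 MB → 10.83 GB.

10.8 GB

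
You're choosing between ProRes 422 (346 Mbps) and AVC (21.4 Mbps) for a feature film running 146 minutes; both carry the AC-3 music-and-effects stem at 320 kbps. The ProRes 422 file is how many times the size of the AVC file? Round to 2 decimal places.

15.94

146 min = 8760 s
Audio: 320 kbps = 0.320 Mbps.
ProRes 422: 346.320 Mbps × 8760 s = 3033763.2 Mb = 353.177 GiB.
AVC: 21.720 Mbps × 8760 s = 190267.2 Mb = 22.150 GiB.
Ratio: 353.177 / 22.150 = 15.945.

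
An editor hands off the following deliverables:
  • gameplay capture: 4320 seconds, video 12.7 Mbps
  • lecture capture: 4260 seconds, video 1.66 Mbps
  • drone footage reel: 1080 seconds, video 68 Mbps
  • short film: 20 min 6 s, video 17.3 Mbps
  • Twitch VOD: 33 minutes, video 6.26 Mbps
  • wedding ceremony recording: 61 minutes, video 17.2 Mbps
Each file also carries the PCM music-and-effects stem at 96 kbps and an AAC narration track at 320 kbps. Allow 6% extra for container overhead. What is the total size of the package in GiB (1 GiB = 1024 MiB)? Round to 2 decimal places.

29.43 GiB

Audio total: 96 + 320 = 416 kbps = 0.416 Mbps.
gameplay capture: 13.116 Mbps × 4320 s × 1.06 = 60060.8 Mb
lecture capture: 2.076 Mbps × 4260 s × 1.06 = 9374.4 Mb
drone footage reel: 68.416 Mbps × 1080 s × 1.06 = 78322.6 Mb
short film: 17.716 Mbps × 1206 s × 1.06 = 22647.4 Mb
Twitch VOD: 6.676 Mbps × 1980 s × 1.06 = 14011.6 Mb
wedding ceremony recording: 17.616 Mbps × 3660 s × 1.06 = 68343.0 Mb
Total: 252759.9 Mb = 31595.0 MB.
= 29.43 GiB.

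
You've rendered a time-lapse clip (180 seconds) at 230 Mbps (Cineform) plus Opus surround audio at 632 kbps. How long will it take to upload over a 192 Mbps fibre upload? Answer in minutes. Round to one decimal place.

3.6 minutes

Audio: 632 kbps = 0.632 Mbps.
Total bitrate: 230.632 Mbps.
File: 230.632 Mbps × 180 s = 41513.8 Mb.
At 192 Mbps: 41513.8 / 192 = 216.2 s ≈ 3.6 minutes.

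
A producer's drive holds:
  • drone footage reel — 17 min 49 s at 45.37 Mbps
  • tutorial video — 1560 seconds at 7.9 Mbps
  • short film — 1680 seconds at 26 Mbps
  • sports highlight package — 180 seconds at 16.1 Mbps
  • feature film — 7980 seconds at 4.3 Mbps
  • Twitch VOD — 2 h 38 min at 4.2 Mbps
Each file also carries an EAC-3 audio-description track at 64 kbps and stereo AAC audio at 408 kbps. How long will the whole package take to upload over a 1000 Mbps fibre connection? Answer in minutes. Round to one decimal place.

Audio total: 64 + 408 = 472 kbps = 0.472 Mbps.
drone footage reel: 45.842 Mbps × 1069 s = 49005.1 Mb
tutorial video: 8.372 Mbps × 1560 s = 13060.3 Mb
short film: 26.472 Mbps × 1680 s = 44473.0 Mb
sports highlight package: 16.572 Mbps × 180 s = 2983.0 Mb
feature film: 4.772 Mbps × 7980 s = 38080.6 Mb
Twitch VOD: 4.672 Mbps × 9480 s = 44290.6 Mb
Total: 191892.5 Mb = 23986.6 MB.
At 1000 Mbps: 191892.5 / 1000 = 192 s ≈ 3.2 minutes.

3.2 minutes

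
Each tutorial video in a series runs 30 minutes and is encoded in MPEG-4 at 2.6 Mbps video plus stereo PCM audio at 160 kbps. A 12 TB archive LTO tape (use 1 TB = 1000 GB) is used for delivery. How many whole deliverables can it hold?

19323

30 min = 1800 s
Audio: 160 kbps = 0.160 Mbps.
Total bitrate: 2.760 Mbps.
Per item: 2.760 Mbps × 1800 s = 4,968 Mb = 621.0 MB.
Capacity: 12 TB = 96,000,000 Mb; 19323.67 items → 19323 complete.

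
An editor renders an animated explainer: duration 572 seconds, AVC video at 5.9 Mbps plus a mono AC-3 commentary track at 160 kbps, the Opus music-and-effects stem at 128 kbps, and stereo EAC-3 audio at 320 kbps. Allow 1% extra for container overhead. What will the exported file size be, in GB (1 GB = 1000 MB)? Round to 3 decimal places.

Audio total: 160 + 128 + 320 = 608 kbps = 0.608 Mbps.
Total bitrate: 5.9 + 0.608 = 6.508 Mbps.
Stream data: 6.508 Mbps × 572 s = 3722.6 Mb.
With 1% container overhead: ×1.01.
3,760 Mb ÷ 8 = 470.0 MB → 0.47 GB.

0.470 GB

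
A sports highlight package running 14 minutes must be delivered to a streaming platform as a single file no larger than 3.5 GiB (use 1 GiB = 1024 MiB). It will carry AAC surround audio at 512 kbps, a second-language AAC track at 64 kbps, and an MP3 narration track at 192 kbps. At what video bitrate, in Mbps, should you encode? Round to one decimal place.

35.0 Mbps

Budget: 3.5 GiB = 30064.8 Mb.
14 min = 840 s
Total bitrate budget: 30064.8 Mb / 840 s = 35.791 Mbps.
Audio total: 512 + 64 + 192 = 768 kbps = 0.768 Mbps.
Video: 35.791 − 0.768 = 35.023 Mbps.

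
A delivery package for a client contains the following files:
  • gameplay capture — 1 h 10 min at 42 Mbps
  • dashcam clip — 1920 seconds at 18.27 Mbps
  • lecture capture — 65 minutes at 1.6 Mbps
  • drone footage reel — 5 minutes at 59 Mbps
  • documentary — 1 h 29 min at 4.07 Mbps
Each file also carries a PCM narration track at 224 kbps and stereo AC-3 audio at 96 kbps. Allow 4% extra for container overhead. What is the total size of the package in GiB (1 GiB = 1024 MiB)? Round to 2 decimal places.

Audio total: 224 + 96 = 320 kbps = 0.320 Mbps.
gameplay capture: 42.320 Mbps × 4200 s × 1.04 = 184853.8 Mb
dashcam clip: 18.590 Mbps × 1920 s × 1.04 = 37120.5 Mb
lecture capture: 1.920 Mbps × 3900 s × 1.04 = 7787.5 Mb
drone footage reel: 59.320 Mbps × 300 s × 1.04 = 18507.8 Mb
documentary: 4.390 Mbps × 5340 s × 1.04 = 24380.3 Mb
Total: 272649.9 Mb = 34081.2 MB.
= 31.74 GiB.

31.74 GiB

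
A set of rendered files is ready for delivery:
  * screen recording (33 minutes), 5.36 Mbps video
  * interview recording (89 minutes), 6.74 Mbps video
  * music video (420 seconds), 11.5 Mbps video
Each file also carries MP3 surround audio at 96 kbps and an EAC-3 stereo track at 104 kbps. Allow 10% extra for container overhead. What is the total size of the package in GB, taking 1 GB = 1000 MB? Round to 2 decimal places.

7.29 GB

Audio total: 96 + 104 = 200 kbps = 0.200 Mbps.
screen recording: 5.560 Mbps × 1980 s × 1.10 = 12109.7 Mb
interview recording: 6.940 Mbps × 5340 s × 1.10 = 40765.6 Mb
music video: 11.700 Mbps × 420 s × 1.10 = 5405.4 Mb
Total: 58280.6 Mb = 7285.1 MB.
= 7.285 GB.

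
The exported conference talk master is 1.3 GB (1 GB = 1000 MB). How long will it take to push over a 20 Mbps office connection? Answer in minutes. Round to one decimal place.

File: 1.3 GB = 10400.0 Mb.
At 20 Mbps: 10400.0 / 20 = 520.0 s ≈ 8.67 minutes.

8.7 minutes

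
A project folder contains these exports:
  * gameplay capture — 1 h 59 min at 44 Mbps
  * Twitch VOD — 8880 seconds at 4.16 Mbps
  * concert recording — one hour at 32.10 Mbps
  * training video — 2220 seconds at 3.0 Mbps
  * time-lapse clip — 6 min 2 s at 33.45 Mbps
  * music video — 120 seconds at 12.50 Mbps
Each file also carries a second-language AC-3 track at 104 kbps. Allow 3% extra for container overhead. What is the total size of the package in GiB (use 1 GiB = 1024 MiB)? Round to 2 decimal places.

Audio: 104 kbps = 0.104 Mbps.
gameplay capture: 44.104 Mbps × 7140 s × 1.03 = 324349.6 Mb
Twitch VOD: 4.264 Mbps × 8880 s × 1.03 = 39000.2 Mb
concert recording: 32.204 Mbps × 3600 s × 1.03 = 119412.4 Mb
training video: 3.104 Mbps × 2220 s × 1.03 = 7097.6 Mb
time-lapse clip: 33.554 Mbps × 362 s × 1.03 = 12510.9 Mb
music video: 12.604 Mbps × 120 s × 1.03 = 1557.9 Mb
Total: 503928.7 Mb = 62991.1 MB.
= 58.67 GiB.

58.67 GiB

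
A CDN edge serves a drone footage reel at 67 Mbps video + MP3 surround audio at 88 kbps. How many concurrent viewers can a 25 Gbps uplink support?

372

Audio: 88 kbps = 0.088 Mbps.
Per-viewer media rate: 67.088 Mbps.
25 Gbps = 25,000 Mbps; 25,000 / 67.088 = 372.64 → 372 viewers.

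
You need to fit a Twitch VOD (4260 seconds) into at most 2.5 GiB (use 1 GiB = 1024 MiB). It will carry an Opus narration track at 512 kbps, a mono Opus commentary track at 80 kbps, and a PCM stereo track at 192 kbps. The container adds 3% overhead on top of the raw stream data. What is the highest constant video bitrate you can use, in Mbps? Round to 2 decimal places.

Budget: 2.5 GiB = 21474.8 Mb.
Stream payload after overhead: 21474.8 / 1.03 = 20849.4 Mb.
Total bitrate budget: 20849.4 Mb / 4260 s = 4.894 Mbps.
Audio total: 512 + 80 + 192 = 784 kbps = 0.784 Mbps.
Video: 4.894 − 0.784 = 4.110 Mbps.

4.11 Mbps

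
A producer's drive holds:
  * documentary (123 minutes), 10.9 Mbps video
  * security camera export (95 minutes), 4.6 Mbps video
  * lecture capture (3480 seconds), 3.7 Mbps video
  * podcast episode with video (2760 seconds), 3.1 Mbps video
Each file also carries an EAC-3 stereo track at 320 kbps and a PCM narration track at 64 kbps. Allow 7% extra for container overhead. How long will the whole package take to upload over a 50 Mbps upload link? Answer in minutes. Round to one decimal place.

Audio total: 320 + 64 = 384 kbps = 0.384 Mbps.
documentary: 11.284 Mbps × 7380 s × 1.07 = 89105.2 Mb
security camera export: 4.984 Mbps × 5700 s × 1.07 = 30397.4 Mb
lecture capture: 4.084 Mbps × 3480 s × 1.07 = 15207.2 Mb
podcast episode with video: 3.484 Mbps × 2760 s × 1.07 = 10288.9 Mb
Total: 144998.8 Mb = 18124.8 MB.
At 50 Mbps: 144998.8 / 50 = 2900 s ≈ 48.3 minutes.

48.3 minutes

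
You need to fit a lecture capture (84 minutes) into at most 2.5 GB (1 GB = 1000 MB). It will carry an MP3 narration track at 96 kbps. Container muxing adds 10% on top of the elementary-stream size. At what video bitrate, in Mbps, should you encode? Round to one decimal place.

Budget: 2.5 GB = 20000.0 Mb.
Stream payload after overhead: 20000.0 / 1.10 = 18181.8 Mb.
84 min = 5040 s
Total bitrate budget: 18181.8 Mb / 5040 s = 3.608 Mbps.
Audio: 96 kbps = 0.096 Mbps.
Video: 3.608 − 0.096 = 3.512 Mbps.

3.5 Mbps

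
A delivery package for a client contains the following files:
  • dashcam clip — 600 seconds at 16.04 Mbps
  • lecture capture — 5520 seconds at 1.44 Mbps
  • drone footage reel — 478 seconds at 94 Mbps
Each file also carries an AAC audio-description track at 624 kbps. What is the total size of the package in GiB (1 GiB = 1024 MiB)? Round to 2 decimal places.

7.76 GiB

Audio: 624 kbps = 0.624 Mbps.
dashcam clip: 16.664 Mbps × 600 s = 9998.4 Mb
lecture capture: 2.064 Mbps × 5520 s = 11393.3 Mb
drone footage reel: 94.624 Mbps × 478 s = 45230.3 Mb
Total: 66622.0 Mb = 8327.7 MB.
= 7.756 GiB.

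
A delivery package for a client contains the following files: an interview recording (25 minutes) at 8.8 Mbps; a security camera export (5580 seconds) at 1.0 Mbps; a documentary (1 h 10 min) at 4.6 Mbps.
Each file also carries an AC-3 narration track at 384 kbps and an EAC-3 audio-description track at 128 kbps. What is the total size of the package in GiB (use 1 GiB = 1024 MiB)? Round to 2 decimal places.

5.11 GiB

Audio total: 384 + 128 = 512 kbps = 0.512 Mbps.
interview recording: 9.312 Mbps × 1500 s = 13968.0 Mb
security camera export: 1.512 Mbps × 5580 s = 8437.0 Mb
documentary: 5.112 Mbps × 4200 s = 21470.4 Mb
Total: 43875.4 Mb = 5484.4 MB.
= 5.108 GiB.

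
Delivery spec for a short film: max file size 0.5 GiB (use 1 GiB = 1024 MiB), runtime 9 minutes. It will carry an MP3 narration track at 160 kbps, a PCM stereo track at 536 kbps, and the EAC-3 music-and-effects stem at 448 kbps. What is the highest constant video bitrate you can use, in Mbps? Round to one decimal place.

6.8 Mbps

Budget: 0.5 GiB = 4295.0 Mb.
9 min = 540 s
Total bitrate budget: 4295.0 Mb / 540 s = 7.954 Mbps.
Audio total: 160 + 536 + 448 = 1144 kbps = 1.144 Mbps.
Video: 7.954 − 1.144 = 6.810 Mbps.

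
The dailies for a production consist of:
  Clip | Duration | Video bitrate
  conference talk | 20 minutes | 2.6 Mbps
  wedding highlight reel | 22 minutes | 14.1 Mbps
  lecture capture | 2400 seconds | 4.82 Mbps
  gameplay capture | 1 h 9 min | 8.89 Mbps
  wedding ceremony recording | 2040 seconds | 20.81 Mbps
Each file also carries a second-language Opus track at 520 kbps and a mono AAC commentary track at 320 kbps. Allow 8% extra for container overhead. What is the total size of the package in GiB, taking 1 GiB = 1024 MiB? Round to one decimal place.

Audio total: 520 + 320 = 840 kbps = 0.840 Mbps.
conference talk: 3.440 Mbps × 1200 s × 1.08 = 4458.2 Mb
wedding highlight reel: 14.940 Mbps × 1320 s × 1.08 = 21298.5 Mb
lecture capture: 5.660 Mbps × 2400 s × 1.08 = 14670.7 Mb
gameplay capture: 9.730 Mbps × 4140 s × 1.08 = 43504.8 Mb
wedding ceremony recording: 21.650 Mbps × 2040 s × 1.08 = 47699.3 Mb
Total: 131631.5 Mb = 16453.9 MB.
= 15.32 GiB.

15.3 GiB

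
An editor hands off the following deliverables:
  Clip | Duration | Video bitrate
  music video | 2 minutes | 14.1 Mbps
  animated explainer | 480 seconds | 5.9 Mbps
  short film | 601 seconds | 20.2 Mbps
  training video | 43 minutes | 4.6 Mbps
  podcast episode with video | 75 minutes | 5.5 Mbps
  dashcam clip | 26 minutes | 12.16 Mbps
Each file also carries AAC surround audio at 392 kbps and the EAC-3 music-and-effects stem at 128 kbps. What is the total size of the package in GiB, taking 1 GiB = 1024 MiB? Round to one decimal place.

9.0 GiB

Audio total: 392 + 128 = 520 kbps = 0.520 Mbps.
music video: 14.620 Mbps × 120 s = 1754.4 Mb
animated explainer: 6.420 Mbps × 480 s = 3081.6 Mb
short film: 20.720 Mbps × 601 s = 12452.7 Mb
training video: 5.120 Mbps × 2580 s = 13209.6 Mb
podcast episode with video: 6.020 Mbps × 4500 s = 27090.0 Mb
dashcam clip: 12.680 Mbps × 1560 s = 19780.8 Mb
Total: 77369.1 Mb = 9671.1 MB.
= 9.007 GiB.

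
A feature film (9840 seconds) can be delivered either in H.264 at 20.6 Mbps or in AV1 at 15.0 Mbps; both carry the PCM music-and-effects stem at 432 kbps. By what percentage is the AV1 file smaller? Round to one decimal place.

Audio: 432 kbps = 0.432 Mbps.
H.264: 21.032 Mbps × 9840 s = 206954.9 Mb = 24.093 GiB.
AV1: 15.432 Mbps × 9840 s = 151850.9 Mb = 17.678 GiB.
Reduction: (1 − 17.678/24.093) × 100 = 26.63%.

26.6%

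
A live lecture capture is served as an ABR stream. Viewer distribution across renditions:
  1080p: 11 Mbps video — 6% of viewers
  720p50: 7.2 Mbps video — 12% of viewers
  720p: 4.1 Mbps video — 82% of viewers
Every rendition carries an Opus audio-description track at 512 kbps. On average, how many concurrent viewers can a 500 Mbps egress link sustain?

Audio: 512 kbps = 0.512 Mbps.
Average per-viewer bitrate: 0.06×11.512 + 0.12×7.712 + 0.82×4.612 = 5.398 Mbps.
500 Mbps = 500.0 Mbps; 500.0 / 5.398 = 92.63 → 92.

92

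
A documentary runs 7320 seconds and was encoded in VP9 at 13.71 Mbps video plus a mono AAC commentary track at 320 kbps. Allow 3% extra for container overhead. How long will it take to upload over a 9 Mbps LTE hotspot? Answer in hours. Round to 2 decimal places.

3.26 hours

Audio: 320 kbps = 0.320 Mbps.
Total bitrate: 14.030 Mbps.
File: 14.030 Mbps × 7320 s = 102699.6 Mb.
With 3% container overhead: ×1.03. → 105780.6 Mb.
At 9 Mbps: 105780.6 / 9 = 11753.4 s ≈ 3.26 hours.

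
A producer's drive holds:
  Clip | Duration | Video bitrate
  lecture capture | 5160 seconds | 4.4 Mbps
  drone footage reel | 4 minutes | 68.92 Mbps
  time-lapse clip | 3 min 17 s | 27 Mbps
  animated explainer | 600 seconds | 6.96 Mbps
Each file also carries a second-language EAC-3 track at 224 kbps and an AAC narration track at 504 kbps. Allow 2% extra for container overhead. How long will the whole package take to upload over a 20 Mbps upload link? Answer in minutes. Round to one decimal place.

Audio total: 224 + 504 = 728 kbps = 0.728 Mbps.
lecture capture: 5.128 Mbps × 5160 s × 1.02 = 26989.7 Mb
drone footage reel: 69.648 Mbps × 240 s × 1.02 = 17049.8 Mb
time-lapse clip: 27.728 Mbps × 197 s × 1.02 = 5571.7 Mb
animated explainer: 7.688 Mbps × 600 s × 1.02 = 4705.1 Mb
Total: 54316.2 Mb = 6789.5 MB.
At 20 Mbps: 54316.2 / 20 = 2716 s ≈ 45.3 minutes.

45.3 minutes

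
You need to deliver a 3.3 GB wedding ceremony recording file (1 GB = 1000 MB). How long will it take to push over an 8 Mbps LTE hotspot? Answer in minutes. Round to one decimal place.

55.0 minutes

File: 3.3 GB = 26400.0 Mb.
At 8 Mbps: 26400.0 / 8 = 3300.0 s ≈ 55 minutes.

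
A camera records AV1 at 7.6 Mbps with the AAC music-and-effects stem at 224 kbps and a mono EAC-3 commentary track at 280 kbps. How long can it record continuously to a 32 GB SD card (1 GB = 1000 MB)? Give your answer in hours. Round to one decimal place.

8.8 hours

Audio total: 224 + 280 = 504 kbps = 0.504 Mbps.
Total bitrate: 7.6 + 0.504 = 8.104 Mbps.
Capacity: 32 GB = 256,000 Mb.
Recording time: 256,000 / 8.104 = 31,589 s ≈ 8.77 hours.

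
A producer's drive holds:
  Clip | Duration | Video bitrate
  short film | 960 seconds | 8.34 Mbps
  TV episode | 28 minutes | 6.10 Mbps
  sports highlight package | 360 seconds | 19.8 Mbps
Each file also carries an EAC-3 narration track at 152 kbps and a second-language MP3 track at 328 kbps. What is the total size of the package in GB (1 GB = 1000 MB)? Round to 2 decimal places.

Audio total: 152 + 328 = 480 kbps = 0.480 Mbps.
short film: 8.820 Mbps × 960 s = 8467.2 Mb
TV episode: 6.580 Mbps × 1680 s = 11054.4 Mb
sports highlight package: 20.280 Mbps × 360 s = 7300.8 Mb
Total: 26822.4 Mb = 3352.8 MB.
= 3.353 GB.

3.35 GB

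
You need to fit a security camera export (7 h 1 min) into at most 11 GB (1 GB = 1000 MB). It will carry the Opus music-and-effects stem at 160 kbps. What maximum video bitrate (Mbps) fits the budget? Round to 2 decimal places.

Budget: 11 GB = 88000.0 Mb.
7 h 1 min = 421 min = 25260 s
Total bitrate budget: 88000.0 Mb / 25260 s = 3.484 Mbps.
Audio: 160 kbps = 0.160 Mbps.
Video: 3.484 − 0.160 = 3.324 Mbps.

3.32 Mbps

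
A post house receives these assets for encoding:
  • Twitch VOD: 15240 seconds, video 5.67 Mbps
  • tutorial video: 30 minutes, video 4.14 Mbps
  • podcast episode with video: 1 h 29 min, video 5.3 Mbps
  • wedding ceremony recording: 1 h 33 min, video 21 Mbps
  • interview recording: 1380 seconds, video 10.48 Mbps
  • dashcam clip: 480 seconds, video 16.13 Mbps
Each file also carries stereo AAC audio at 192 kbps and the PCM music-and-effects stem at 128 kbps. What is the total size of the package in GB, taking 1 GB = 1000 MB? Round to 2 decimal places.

Audio total: 192 + 128 = 320 kbps = 0.320 Mbps.
Twitch VOD: 5.990 Mbps × 15240 s = 91287.6 Mb
tutorial video: 4.460 Mbps × 1800 s = 8028.0 Mb
podcast episode with video: 5.620 Mbps × 5340 s = 30010.8 Mb
wedding ceremony recording: 21.320 Mbps × 5580 s = 118965.6 Mb
interview recording: 10.800 Mbps × 1380 s = 14904.0 Mb
dashcam clip: 16.450 Mbps × 480 s = 7896.0 Mb
Total: 271092.0 Mb = 33886.5 MB.
= 33.89 GB.

33.89 GB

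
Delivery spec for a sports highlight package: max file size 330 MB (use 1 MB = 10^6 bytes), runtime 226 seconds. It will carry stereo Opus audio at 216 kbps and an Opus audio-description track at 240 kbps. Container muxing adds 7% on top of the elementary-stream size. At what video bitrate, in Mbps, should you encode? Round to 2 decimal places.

10.46 Mbps

Budget: 330 MB = 2640.0 Mb.
Stream payload after overhead: 2640.0 / 1.07 = 2467.3 Mb.
Total bitrate budget: 2467.3 Mb / 226 s = 10.917 Mbps.
Audio total: 216 + 240 = 456 kbps = 0.456 Mbps.
Video: 10.917 − 0.456 = 10.461 Mbps.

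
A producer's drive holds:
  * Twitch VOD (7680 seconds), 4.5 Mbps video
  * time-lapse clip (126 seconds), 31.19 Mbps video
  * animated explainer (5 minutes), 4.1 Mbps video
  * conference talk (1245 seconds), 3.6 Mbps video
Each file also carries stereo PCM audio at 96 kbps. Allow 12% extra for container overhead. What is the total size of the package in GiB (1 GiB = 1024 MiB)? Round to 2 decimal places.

5.88 GiB

Audio: 96 kbps = 0.096 Mbps.
Twitch VOD: 4.596 Mbps × 7680 s × 1.12 = 39533.0 Mb
time-lapse clip: 31.286 Mbps × 126 s × 1.12 = 4415.1 Mb
animated explainer: 4.196 Mbps × 300 s × 1.12 = 1409.9 Mb
conference talk: 3.696 Mbps × 1245 s × 1.12 = 5153.7 Mb
Total: 50511.6 Mb = 6313.9 MB.
= 5.880 GiB.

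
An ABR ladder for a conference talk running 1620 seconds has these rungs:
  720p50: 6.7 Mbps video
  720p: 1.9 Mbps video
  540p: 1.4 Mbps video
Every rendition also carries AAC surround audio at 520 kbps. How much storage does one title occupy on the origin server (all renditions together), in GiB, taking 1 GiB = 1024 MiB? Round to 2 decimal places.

Audio: 520 kbps = 0.520 Mbps.
Sum of rendition bitrates: (6.7+0.520) + (1.9+0.520) + (1.4+0.520) = 11.560 Mbps.
× 1620 s = 18,727 Mb = 2,341 MB = 2.180 GiB.

2.18 GiB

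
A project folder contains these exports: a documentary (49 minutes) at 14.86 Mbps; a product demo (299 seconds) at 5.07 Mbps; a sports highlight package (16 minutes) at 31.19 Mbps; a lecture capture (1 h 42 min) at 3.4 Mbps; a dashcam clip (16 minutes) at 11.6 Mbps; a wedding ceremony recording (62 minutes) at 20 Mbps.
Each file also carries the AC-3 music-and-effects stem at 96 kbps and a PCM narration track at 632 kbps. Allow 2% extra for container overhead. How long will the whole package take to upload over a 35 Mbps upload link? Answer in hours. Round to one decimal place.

Audio total: 96 + 632 = 728 kbps = 0.728 Mbps.
documentary: 15.588 Mbps × 2940 s × 1.02 = 46745.3 Mb
product demo: 5.798 Mbps × 299 s × 1.02 = 1768.3 Mb
sports highlight package: 31.918 Mbps × 960 s × 1.02 = 31254.1 Mb
lecture capture: 4.128 Mbps × 6120 s × 1.02 = 25768.6 Mb
dashcam clip: 12.328 Mbps × 960 s × 1.02 = 12071.6 Mb
wedding ceremony recording: 20.728 Mbps × 3720 s × 1.02 = 78650.3 Mb
Total: 196258.2 Mb = 24532.3 MB.
At 35 Mbps: 196258.2 / 35 = 5607 s ≈ 1.56 hours.

1.6 hours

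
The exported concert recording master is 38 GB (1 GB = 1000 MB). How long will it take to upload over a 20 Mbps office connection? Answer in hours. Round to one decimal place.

File: 38 GB = 304000.0 Mb.
At 20 Mbps: 304000.0 / 20 = 15200.0 s ≈ 4.22 hours.

4.2 hours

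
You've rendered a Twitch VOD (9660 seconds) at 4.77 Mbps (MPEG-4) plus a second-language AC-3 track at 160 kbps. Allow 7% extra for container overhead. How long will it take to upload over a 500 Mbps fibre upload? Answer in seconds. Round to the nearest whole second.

102 seconds

Audio: 160 kbps = 0.160 Mbps.
Total bitrate: 4.930 Mbps.
File: 4.930 Mbps × 9660 s = 47623.8 Mb.
With 7% container overhead: ×1.07. → 50957.5 Mb.
At 500 Mbps: 50957.5 / 500 = 101.9 s ≈ 102 seconds.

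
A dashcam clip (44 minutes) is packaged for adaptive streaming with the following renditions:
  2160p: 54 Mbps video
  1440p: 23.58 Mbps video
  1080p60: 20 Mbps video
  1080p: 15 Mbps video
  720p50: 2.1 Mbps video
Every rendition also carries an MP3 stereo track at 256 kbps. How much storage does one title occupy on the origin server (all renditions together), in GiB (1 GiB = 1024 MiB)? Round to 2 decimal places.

35.64 GiB

44 min = 2640 s
Audio: 256 kbps = 0.256 Mbps.
Sum of rendition bitrates: (54+0.256) + (23.58+0.256) + (20+0.256) + (15+0.256) + (2.1+0.256) = 115.960 Mbps.
× 2640 s = 306,134 Mb = 38,267 MB = 35.64 GiB.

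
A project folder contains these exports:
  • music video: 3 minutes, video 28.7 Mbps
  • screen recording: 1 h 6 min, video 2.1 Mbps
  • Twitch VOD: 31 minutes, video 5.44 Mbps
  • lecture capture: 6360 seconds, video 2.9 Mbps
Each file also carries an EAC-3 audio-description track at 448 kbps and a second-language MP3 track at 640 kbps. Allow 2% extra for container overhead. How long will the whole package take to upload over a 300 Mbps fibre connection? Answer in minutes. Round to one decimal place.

3.1 minutes

Audio total: 448 + 640 = 1088 kbps = 1.088 Mbps.
music video: 29.788 Mbps × 180 s × 1.02 = 5469.1 Mb
screen recording: 3.188 Mbps × 3960 s × 1.02 = 12877.0 Mb
Twitch VOD: 6.528 Mbps × 1860 s × 1.02 = 12384.9 Mb
lecture capture: 3.988 Mbps × 6360 s × 1.02 = 25871.0 Mb
Total: 56601.9 Mb = 7075.2 MB.
At 300 Mbps: 56601.9 / 300 = 189 s ≈ 3.14 minutes.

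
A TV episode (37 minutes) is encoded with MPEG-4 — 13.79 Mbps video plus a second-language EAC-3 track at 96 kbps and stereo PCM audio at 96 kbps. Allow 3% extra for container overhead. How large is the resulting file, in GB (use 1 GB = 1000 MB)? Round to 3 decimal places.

3.996 GB

37 min = 2220 s
Audio total: 96 + 96 = 192 kbps = 0.192 Mbps.
Total bitrate: 13.79 + 0.192 = 13.982 Mbps.
Stream data: 13.982 Mbps × 2220 s = 31040.0 Mb.
With 3% container overhead: ×1.03.
31,971 Mb ÷ 8 = 3,996 MB → 3.996 GB.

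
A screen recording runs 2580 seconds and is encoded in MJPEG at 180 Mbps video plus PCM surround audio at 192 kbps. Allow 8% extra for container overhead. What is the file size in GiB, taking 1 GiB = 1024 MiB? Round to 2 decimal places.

58.45 GiB

Audio: 192 kbps = 0.192 Mbps.
Total bitrate: 180 + 0.192 = 180.192 Mbps.
Stream data: 180.192 Mbps × 2580 s = 464895.4 Mb.
With 8% container overhead: ×1.08.
502,087 Mb = 62,760,873,600 bytes ÷ 1,073,741,824 = 58.45 GiB.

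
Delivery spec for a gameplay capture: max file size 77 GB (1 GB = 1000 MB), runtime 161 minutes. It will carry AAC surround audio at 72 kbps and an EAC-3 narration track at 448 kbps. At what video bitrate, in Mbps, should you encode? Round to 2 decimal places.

63.25 Mbps

Budget: 77 GB = 616000.0 Mb.
161 min = 9660 s
Total bitrate budget: 616000.0 Mb / 9660 s = 63.768 Mbps.
Audio total: 72 + 448 = 520 kbps = 0.520 Mbps.
Video: 63.768 − 0.520 = 63.248 Mbps.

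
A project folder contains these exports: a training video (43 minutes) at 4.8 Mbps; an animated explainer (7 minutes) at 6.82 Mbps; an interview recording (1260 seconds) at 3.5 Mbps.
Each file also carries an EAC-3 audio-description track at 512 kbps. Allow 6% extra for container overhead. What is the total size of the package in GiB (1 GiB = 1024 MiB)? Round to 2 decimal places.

Audio: 512 kbps = 0.512 Mbps.
training video: 5.312 Mbps × 2580 s × 1.06 = 14527.3 Mb
animated explainer: 7.332 Mbps × 420 s × 1.06 = 3264.2 Mb
interview recording: 4.012 Mbps × 1260 s × 1.06 = 5358.4 Mb
Total: 23149.9 Mb = 2893.7 MB.
= 2.695 GiB.

2.70 GiB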